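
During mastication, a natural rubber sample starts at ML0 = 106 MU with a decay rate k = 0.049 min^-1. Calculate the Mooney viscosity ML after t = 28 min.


ML = ML0 * exp(-k * t)
ML = 106 * exp(-0.049 * 28)
ML = 106 * 0.2536
ML = 26.88 MU

26.88 MU


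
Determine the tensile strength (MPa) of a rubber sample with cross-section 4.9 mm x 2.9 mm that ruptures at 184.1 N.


Area = width * thickness = 4.9 * 2.9 = 14.21 mm^2
TS = force / area = 184.1 / 14.21 = 12.96 MPa

12.96 MPa


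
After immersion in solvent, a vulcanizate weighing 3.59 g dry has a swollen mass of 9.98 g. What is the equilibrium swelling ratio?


Q = W_swollen / W_dry
Q = 9.98 / 3.59
Q = 2.78

Q = 2.78


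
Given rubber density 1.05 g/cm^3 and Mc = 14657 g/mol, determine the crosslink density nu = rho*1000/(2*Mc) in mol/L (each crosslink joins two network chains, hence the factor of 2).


nu = rho * 1000 / (2 * Mc)
nu = 1.05 * 1000 / (2 * 14657)
nu = 1050.0 / 29314
nu = 0.0358 mol/L

0.0358 mol/L


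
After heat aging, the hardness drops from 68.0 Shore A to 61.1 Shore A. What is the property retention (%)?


Retention = aged / original * 100
= 61.1 / 68.0 * 100
= 89.9%

89.9%


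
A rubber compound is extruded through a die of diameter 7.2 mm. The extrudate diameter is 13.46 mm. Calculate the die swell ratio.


Die swell ratio = D_extrudate / D_die
= 13.46 / 7.2
= 1.869

Die swell = 1.869


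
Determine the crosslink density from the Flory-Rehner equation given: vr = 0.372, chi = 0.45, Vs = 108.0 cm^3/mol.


ln(1 - vr) = ln(1 - 0.372) = -0.4652
Numerator = -((-0.4652) + 0.372 + 0.45 * 0.372^2) = 0.0309
Denominator = 108.0 * (0.372^(1/3) - 0.372/2) = 57.5852
nu = 0.0309 / 57.5852 = 5.3733e-04 mol/cm^3

5.3733e-04 mol/cm^3


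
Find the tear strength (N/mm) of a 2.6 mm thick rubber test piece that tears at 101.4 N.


Tear strength = force / thickness
= 101.4 / 2.6
= 39.0 N/mm

39.0 N/mm


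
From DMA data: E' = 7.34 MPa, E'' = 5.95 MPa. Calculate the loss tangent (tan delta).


tan delta = E'' / E'
= 5.95 / 7.34
= 0.8106

tan delta = 0.8106


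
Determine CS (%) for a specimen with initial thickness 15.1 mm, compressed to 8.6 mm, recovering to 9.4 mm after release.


CS = (t0 - recovered) / (t0 - ts) * 100
= (15.1 - 9.4) / (15.1 - 8.6) * 100
= 5.7 / 6.5 * 100
= 87.7%

87.7%


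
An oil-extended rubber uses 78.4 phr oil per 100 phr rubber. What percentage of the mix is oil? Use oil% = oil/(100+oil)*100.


Oil % = oil / (100 + oil) * 100
= 78.4 / (100 + 78.4) * 100
= 78.4 / 178.4 * 100
= 43.95%

43.95%


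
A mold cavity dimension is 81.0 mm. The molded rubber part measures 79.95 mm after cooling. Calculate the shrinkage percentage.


Shrinkage = (mold - part) / mold * 100
= (81.0 - 79.95) / 81.0 * 100
= 1.05 / 81.0 * 100
= 1.3%

1.3%


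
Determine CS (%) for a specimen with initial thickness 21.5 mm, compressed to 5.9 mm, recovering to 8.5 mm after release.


CS = (t0 - recovered) / (t0 - ts) * 100
= (21.5 - 8.5) / (21.5 - 5.9) * 100
= 13.0 / 15.6 * 100
= 83.3%

83.3%


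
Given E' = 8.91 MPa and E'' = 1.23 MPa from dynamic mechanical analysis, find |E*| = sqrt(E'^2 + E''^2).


|E*| = sqrt(E'^2 + E''^2)
= sqrt(8.91^2 + 1.23^2)
= sqrt(79.3881 + 1.5129)
= 8.994 MPa

8.994 MPa


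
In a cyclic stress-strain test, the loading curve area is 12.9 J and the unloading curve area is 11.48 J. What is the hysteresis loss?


Hysteresis loss = loading - unloading
= 12.9 - 11.48
= 1.42 J

1.42 J


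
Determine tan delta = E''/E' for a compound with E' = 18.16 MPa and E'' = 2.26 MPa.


tan delta = E'' / E'
= 2.26 / 18.16
= 0.1244

tan delta = 0.1244


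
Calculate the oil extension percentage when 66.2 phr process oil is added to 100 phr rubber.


Oil % = oil / (100 + oil) * 100
= 66.2 / (100 + 66.2) * 100
= 66.2 / 166.2 * 100
= 39.83%

39.83%


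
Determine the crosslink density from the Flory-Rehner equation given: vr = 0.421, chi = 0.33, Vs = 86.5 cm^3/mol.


ln(1 - vr) = ln(1 - 0.421) = -0.5465
Numerator = -((-0.5465) + 0.421 + 0.33 * 0.421^2) = 0.0670
Denominator = 86.5 * (0.421^(1/3) - 0.421/2) = 46.6219
nu = 0.0670 / 46.6219 = 0.0014 mol/cm^3

0.0014 mol/cm^3


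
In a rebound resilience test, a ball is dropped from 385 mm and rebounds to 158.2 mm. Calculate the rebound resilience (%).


Resilience = h_rebound / h_drop * 100
= 158.2 / 385 * 100
= 41.1%

41.1%


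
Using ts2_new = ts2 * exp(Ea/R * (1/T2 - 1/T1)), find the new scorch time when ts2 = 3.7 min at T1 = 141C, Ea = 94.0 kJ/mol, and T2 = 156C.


Convert temperatures: T1 = 141 + 273.15 = 414.15 K, T2 = 156 + 273.15 = 429.15 K
ts2_new = 3.7 * exp(94000 / 8.314 * (1/429.15 - 1/414.15))
1/T2 - 1/T1 = -8.4397e-05
ts2_new = 1.42 min

1.42 min


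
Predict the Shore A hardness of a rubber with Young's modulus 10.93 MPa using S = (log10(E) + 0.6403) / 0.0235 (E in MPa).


log10(E) = 0.0235*S - 0.6403  =>  S = (log10(E) + 0.6403) / 0.0235
log10(10.93) = 1.038620
S = (1.038620 + 0.6403) / 0.0235 = 1.678920 / 0.0235
S = 71.4

Shore A = 71.4


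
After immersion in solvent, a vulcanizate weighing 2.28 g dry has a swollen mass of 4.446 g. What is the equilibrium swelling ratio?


Q = W_swollen / W_dry
Q = 4.446 / 2.28
Q = 1.95

Q = 1.95


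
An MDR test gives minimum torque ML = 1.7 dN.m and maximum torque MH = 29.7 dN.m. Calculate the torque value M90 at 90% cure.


M90 = ML + 0.9 * (MH - ML)
M90 = 1.7 + 0.9 * (29.7 - 1.7)
M90 = 1.7 + 0.9 * 28.0
M90 = 26.9 dN.m

26.9 dN.m


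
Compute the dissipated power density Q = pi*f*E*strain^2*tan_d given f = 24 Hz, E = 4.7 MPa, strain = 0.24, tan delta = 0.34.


Q = pi * f * E * strain^2 * tan_d
= pi * 24 * 4.7 * 0.24^2 * 0.34
= pi * 24 * 4.7 * 0.0576 * 0.34
= 6.9400

Q = 6.9400


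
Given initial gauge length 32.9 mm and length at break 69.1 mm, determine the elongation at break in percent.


Elongation = (Lf - L0) / L0 * 100
= (69.1 - 32.9) / 32.9 * 100
= 36.2 / 32.9 * 100
= 110.0%

110.0%


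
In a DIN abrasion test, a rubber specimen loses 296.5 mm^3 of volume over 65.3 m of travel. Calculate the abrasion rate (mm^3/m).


Rate = volume_loss / distance
= 296.5 / 65.3
= 4.541 mm^3/m

4.541 mm^3/m


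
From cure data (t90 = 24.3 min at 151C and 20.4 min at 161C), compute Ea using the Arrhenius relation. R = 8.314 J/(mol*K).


T1 = 424.15 K, T2 = 434.15 K
1/T1 - 1/T2 = 5.4305e-05
ln(t1/t2) = ln(24.3/20.4) = 0.1749
Ea = 8.314 * 0.1749 / 5.4305e-05 = 26783.1724 J/mol
Ea = 26.78 kJ/mol

26.78 kJ/mol


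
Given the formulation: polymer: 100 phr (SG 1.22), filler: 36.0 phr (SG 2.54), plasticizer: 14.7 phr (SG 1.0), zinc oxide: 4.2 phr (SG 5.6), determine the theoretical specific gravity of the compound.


Sum of weights = 154.9
Volume contributions:
  polymer: 100/1.22 = 81.9672
  filler: 36.0/2.54 = 14.1732
  plasticizer: 14.7/1.0 = 14.7000
  zinc oxide: 4.2/5.6 = 0.7500
Sum of volumes = 111.5904
SG = 154.9 / 111.5904 = 1.388

SG = 1.388


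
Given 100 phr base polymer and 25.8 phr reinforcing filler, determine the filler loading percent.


Filler % = filler / (rubber + filler) * 100
= 25.8 / (100 + 25.8) * 100
= 25.8 / 125.8 * 100
= 20.51%

20.51%


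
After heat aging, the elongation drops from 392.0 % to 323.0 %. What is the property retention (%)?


Retention = aged / original * 100
= 323.0 / 392.0 * 100
= 82.4%

82.4%


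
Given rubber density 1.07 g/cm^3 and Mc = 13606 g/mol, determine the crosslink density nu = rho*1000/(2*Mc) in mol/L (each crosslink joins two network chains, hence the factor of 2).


nu = rho * 1000 / (2 * Mc)
nu = 1.07 * 1000 / (2 * 13606)
nu = 1070.0 / 27212
nu = 0.0393 mol/L

0.0393 mol/L


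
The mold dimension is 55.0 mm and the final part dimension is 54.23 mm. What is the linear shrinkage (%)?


Shrinkage = (mold - part) / mold * 100
= (55.0 - 54.23) / 55.0 * 100
= 0.77 / 55.0 * 100
= 1.4%

1.4%


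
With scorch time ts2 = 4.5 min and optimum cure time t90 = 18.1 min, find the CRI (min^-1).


CRI = 100 / (t90 - ts2)
= 100 / (18.1 - 4.5)
= 100 / 13.6
= 7.35 min^-1

7.35 min^-1


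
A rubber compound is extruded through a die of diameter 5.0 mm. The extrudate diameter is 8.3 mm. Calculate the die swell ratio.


Die swell ratio = D_extrudate / D_die
= 8.3 / 5.0
= 1.66

Die swell = 1.66


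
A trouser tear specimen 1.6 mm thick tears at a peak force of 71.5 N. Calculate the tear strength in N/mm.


Tear strength = force / thickness
= 71.5 / 1.6
= 44.69 N/mm

44.69 N/mm


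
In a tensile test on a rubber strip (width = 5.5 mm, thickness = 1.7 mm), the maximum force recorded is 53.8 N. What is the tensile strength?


Area = width * thickness = 5.5 * 1.7 = 9.35 mm^2
TS = force / area = 53.8 / 9.35 = 5.75 MPa

5.75 MPa


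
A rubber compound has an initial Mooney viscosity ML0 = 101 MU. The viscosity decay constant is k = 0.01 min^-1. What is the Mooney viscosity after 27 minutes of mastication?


ML = ML0 * exp(-k * t)
ML = 101 * exp(-0.01 * 27)
ML = 101 * 0.7634
ML = 77.1 MU

77.1 MU


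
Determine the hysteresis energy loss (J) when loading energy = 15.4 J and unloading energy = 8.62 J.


Hysteresis loss = loading - unloading
= 15.4 - 8.62
= 6.78 J

6.78 J


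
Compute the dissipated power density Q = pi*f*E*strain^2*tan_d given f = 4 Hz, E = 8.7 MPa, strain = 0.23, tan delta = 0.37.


Q = pi * f * E * strain^2 * tan_d
= pi * 4 * 8.7 * 0.23^2 * 0.37
= pi * 4 * 8.7 * 0.0529 * 0.37
= 2.1399

Q = 2.1399


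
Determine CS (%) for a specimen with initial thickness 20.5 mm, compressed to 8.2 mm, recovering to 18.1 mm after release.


CS = (t0 - recovered) / (t0 - ts) * 100
= (20.5 - 18.1) / (20.5 - 8.2) * 100
= 2.4 / 12.3 * 100
= 19.5%

19.5%


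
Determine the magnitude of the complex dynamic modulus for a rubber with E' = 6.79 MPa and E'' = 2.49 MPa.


|E*| = sqrt(E'^2 + E''^2)
= sqrt(6.79^2 + 2.49^2)
= sqrt(46.1041 + 6.2001)
= 7.232 MPa

7.232 MPa


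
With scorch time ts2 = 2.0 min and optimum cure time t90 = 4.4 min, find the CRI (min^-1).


CRI = 100 / (t90 - ts2)
= 100 / (4.4 - 2.0)
= 100 / 2.4
= 41.67 min^-1

41.67 min^-1


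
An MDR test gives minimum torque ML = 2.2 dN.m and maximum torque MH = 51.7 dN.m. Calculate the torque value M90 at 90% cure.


M90 = ML + 0.9 * (MH - ML)
M90 = 2.2 + 0.9 * (51.7 - 2.2)
M90 = 2.2 + 0.9 * 49.5
M90 = 46.75 dN.m

46.75 dN.m


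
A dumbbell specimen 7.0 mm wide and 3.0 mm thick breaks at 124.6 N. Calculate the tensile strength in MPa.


Area = width * thickness = 7.0 * 3.0 = 21.0 mm^2
TS = force / area = 124.6 / 21.0 = 5.93 MPa

5.93 MPa


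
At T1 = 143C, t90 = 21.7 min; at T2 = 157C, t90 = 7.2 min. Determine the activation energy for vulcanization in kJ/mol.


T1 = 416.15 K, T2 = 430.15 K
1/T1 - 1/T2 = 7.8209e-05
ln(t1/t2) = ln(21.7/7.2) = 1.1032
Ea = 8.314 * 1.1032 / 7.8209e-05 = 117278.4884 J/mol
Ea = 117.28 kJ/mol

117.28 kJ/mol


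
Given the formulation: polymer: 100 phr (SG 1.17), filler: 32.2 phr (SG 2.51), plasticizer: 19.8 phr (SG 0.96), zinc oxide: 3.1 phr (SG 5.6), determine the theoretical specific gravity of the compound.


Sum of weights = 155.1
Volume contributions:
  polymer: 100/1.17 = 85.4701
  filler: 32.2/2.51 = 12.8287
  plasticizer: 19.8/0.96 = 20.6250
  zinc oxide: 3.1/5.6 = 0.5536
Sum of volumes = 119.4773
SG = 155.1 / 119.4773 = 1.298

SG = 1.298


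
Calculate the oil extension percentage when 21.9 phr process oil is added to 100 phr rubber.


Oil % = oil / (100 + oil) * 100
= 21.9 / (100 + 21.9) * 100
= 21.9 / 121.9 * 100
= 17.97%

17.97%


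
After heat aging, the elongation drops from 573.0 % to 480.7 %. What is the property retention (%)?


Retention = aged / original * 100
= 480.7 / 573.0 * 100
= 83.9%

83.9%


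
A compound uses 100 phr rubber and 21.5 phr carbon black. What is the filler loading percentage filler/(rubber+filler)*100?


Filler % = filler / (rubber + filler) * 100
= 21.5 / (100 + 21.5) * 100
= 21.5 / 121.5 * 100
= 17.7%

17.7%


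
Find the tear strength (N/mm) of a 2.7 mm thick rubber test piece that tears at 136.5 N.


Tear strength = force / thickness
= 136.5 / 2.7
= 50.56 N/mm

50.56 N/mm


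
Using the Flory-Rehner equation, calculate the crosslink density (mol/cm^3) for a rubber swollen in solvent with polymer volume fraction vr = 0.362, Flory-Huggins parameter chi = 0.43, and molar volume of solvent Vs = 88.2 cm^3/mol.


ln(1 - vr) = ln(1 - 0.362) = -0.4494
Numerator = -((-0.4494) + 0.362 + 0.43 * 0.362^2) = 0.0311
Denominator = 88.2 * (0.362^(1/3) - 0.362/2) = 46.8954
nu = 0.0311 / 46.8954 = 6.6250e-04 mol/cm^3

6.6250e-04 mol/cm^3


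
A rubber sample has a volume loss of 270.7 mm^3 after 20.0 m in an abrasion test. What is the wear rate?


Rate = volume_loss / distance
= 270.7 / 20.0
= 13.535 mm^3/m

13.535 mm^3/m


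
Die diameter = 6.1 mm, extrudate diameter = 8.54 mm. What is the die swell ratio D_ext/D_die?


Die swell ratio = D_extrudate / D_die
= 8.54 / 6.1
= 1.4

Die swell = 1.4


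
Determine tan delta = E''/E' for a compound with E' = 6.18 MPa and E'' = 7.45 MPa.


tan delta = E'' / E'
= 7.45 / 6.18
= 1.2055

tan delta = 1.2055


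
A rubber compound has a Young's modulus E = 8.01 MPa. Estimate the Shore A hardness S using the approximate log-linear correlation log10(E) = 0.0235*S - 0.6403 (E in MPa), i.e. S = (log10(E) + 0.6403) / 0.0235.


log10(E) = 0.0235*S - 0.6403  =>  S = (log10(E) + 0.6403) / 0.0235
log10(8.01) = 0.903633
S = (0.903633 + 0.6403) / 0.0235 = 1.543933 / 0.0235
S = 65.7

Shore A = 65.7


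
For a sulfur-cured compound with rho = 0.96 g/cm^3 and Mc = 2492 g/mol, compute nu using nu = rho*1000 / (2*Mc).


nu = rho * 1000 / (2 * Mc)
nu = 0.96 * 1000 / (2 * 2492)
nu = 960.0 / 4984
nu = 0.1926 mol/L

0.1926 mol/L


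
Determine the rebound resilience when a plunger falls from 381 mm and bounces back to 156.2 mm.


Resilience = h_rebound / h_drop * 100
= 156.2 / 381 * 100
= 41.0%

41.0%


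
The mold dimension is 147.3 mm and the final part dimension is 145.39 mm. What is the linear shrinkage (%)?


Shrinkage = (mold - part) / mold * 100
= (147.3 - 145.39) / 147.3 * 100
= 1.91 / 147.3 * 100
= 1.3%

1.3%


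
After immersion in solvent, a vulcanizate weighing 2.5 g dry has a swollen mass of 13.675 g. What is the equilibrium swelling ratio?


Q = W_swollen / W_dry
Q = 13.675 / 2.5
Q = 5.47

Q = 5.47


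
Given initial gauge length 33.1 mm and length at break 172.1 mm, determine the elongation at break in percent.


Elongation = (Lf - L0) / L0 * 100
= (172.1 - 33.1) / 33.1 * 100
= 139.0 / 33.1 * 100
= 419.9%

419.9%


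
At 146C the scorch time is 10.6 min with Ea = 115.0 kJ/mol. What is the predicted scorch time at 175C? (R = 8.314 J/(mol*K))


Convert temperatures: T1 = 146 + 273.15 = 419.15 K, T2 = 175 + 273.15 = 448.15 K
ts2_new = 10.6 * exp(115000 / 8.314 * (1/448.15 - 1/419.15))
1/T2 - 1/T1 = -1.5439e-04
ts2_new = 1.25 min

1.25 min


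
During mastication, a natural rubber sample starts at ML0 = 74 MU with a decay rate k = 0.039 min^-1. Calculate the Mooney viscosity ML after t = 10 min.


ML = ML0 * exp(-k * t)
ML = 74 * exp(-0.039 * 10)
ML = 74 * 0.6771
ML = 50.1 MU

50.1 MU


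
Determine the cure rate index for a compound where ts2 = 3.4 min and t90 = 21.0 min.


CRI = 100 / (t90 - ts2)
= 100 / (21.0 - 3.4)
= 100 / 17.6
= 5.68 min^-1

5.68 min^-1


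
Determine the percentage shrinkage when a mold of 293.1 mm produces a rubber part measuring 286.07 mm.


Shrinkage = (mold - part) / mold * 100
= (293.1 - 286.07) / 293.1 * 100
= 7.03 / 293.1 * 100
= 2.4%

2.4%


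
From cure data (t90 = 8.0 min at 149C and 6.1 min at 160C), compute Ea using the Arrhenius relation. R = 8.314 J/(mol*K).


T1 = 422.15 K, T2 = 433.15 K
1/T1 - 1/T2 = 6.0157e-05
ln(t1/t2) = ln(8.0/6.1) = 0.2712
Ea = 8.314 * 0.2712 / 6.0157e-05 = 37474.5558 J/mol
Ea = 37.47 kJ/mol

37.47 kJ/mol


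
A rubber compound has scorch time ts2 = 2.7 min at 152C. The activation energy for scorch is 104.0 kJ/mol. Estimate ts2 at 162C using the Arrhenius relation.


Convert temperatures: T1 = 152 + 273.15 = 425.15 K, T2 = 162 + 273.15 = 435.15 K
ts2_new = 2.7 * exp(104000 / 8.314 * (1/435.15 - 1/425.15))
1/T2 - 1/T1 = -5.4053e-05
ts2_new = 1.37 min

1.37 min


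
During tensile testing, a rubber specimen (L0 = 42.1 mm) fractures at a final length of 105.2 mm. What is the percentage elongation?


Elongation = (Lf - L0) / L0 * 100
= (105.2 - 42.1) / 42.1 * 100
= 63.1 / 42.1 * 100
= 149.9%

149.9%


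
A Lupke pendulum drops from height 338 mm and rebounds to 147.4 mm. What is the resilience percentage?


Resilience = h_rebound / h_drop * 100
= 147.4 / 338 * 100
= 43.6%

43.6%


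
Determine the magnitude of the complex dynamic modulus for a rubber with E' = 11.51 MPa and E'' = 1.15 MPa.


|E*| = sqrt(E'^2 + E''^2)
= sqrt(11.51^2 + 1.15^2)
= sqrt(132.4801 + 1.3225)
= 11.567 MPa

11.567 MPa


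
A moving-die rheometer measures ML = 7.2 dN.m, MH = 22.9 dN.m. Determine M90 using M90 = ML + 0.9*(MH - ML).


M90 = ML + 0.9 * (MH - ML)
M90 = 7.2 + 0.9 * (22.9 - 7.2)
M90 = 7.2 + 0.9 * 15.7
M90 = 21.33 dN.m

21.33 dN.m


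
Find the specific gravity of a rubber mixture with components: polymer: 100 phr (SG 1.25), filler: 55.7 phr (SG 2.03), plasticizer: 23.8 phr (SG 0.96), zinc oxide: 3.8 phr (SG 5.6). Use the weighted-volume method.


Sum of weights = 183.3
Volume contributions:
  polymer: 100/1.25 = 80.0000
  filler: 55.7/2.03 = 27.4384
  plasticizer: 23.8/0.96 = 24.7917
  zinc oxide: 3.8/5.6 = 0.6786
Sum of volumes = 132.9087
SG = 183.3 / 132.9087 = 1.379

SG = 1.379


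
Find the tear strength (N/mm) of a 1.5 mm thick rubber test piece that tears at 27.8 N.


Tear strength = force / thickness
= 27.8 / 1.5
= 18.53 N/mm

18.53 N/mm


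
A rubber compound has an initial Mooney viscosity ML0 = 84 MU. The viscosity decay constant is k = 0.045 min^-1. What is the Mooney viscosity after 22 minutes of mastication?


ML = ML0 * exp(-k * t)
ML = 84 * exp(-0.045 * 22)
ML = 84 * 0.3716
ML = 31.21 MU

31.21 MU


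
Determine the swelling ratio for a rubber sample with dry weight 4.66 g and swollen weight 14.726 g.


Q = W_swollen / W_dry
Q = 14.726 / 4.66
Q = 3.16

Q = 3.16


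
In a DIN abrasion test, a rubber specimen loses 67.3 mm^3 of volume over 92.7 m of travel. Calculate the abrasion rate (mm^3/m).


Rate = volume_loss / distance
= 67.3 / 92.7
= 0.726 mm^3/m

0.726 mm^3/m


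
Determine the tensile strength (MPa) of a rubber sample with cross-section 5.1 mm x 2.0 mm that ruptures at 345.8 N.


Area = width * thickness = 5.1 * 2.0 = 10.2 mm^2
TS = force / area = 345.8 / 10.2 = 33.9 MPa

33.9 MPa


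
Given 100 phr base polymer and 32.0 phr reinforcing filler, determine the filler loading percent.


Filler % = filler / (rubber + filler) * 100
= 32.0 / (100 + 32.0) * 100
= 32.0 / 132.0 * 100
= 24.24%

24.24%


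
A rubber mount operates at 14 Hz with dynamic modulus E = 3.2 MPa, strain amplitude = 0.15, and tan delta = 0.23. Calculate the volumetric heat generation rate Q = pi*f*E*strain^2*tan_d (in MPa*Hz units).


Q = pi * f * E * strain^2 * tan_d
= pi * 14 * 3.2 * 0.15^2 * 0.23
= pi * 14 * 3.2 * 0.0225 * 0.23
= 0.7283

Q = 0.7283


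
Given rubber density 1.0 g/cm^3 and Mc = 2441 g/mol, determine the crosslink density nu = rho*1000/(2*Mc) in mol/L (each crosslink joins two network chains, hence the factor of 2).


nu = rho * 1000 / (2 * Mc)
nu = 1.0 * 1000 / (2 * 2441)
nu = 1000.0 / 4882
nu = 0.2048 mol/L

0.2048 mol/L


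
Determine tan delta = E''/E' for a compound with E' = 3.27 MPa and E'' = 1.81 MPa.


tan delta = E'' / E'
= 1.81 / 3.27
= 0.5535

tan delta = 0.5535


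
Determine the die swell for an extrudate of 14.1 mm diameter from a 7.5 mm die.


Die swell ratio = D_extrudate / D_die
= 14.1 / 7.5
= 1.88

Die swell = 1.88


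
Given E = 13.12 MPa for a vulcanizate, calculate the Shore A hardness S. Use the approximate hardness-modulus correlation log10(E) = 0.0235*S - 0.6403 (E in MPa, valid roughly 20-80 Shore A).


log10(E) = 0.0235*S - 0.6403  =>  S = (log10(E) + 0.6403) / 0.0235
log10(13.12) = 1.117934
S = (1.117934 + 0.6403) / 0.0235 = 1.758234 / 0.0235
S = 74.8

Shore A = 74.8


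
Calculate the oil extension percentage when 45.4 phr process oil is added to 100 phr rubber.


Oil % = oil / (100 + oil) * 100
= 45.4 / (100 + 45.4) * 100
= 45.4 / 145.4 * 100
= 31.22%

31.22%


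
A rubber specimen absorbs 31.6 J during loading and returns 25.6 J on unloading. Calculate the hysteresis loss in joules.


Hysteresis loss = loading - unloading
= 31.6 - 25.6
= 6.0 J

6.0 J


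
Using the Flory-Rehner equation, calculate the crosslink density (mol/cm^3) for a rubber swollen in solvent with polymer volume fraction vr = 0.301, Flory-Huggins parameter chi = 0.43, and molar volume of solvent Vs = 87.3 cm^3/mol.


ln(1 - vr) = ln(1 - 0.301) = -0.3581
Numerator = -((-0.3581) + 0.301 + 0.43 * 0.301^2) = 0.0181
Denominator = 87.3 * (0.301^(1/3) - 0.301/2) = 45.3677
nu = 0.0181 / 45.3677 = 3.9998e-04 mol/cm^3

3.9998e-04 mol/cm^3


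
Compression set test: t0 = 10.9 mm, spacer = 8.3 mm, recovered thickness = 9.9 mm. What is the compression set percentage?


CS = (t0 - recovered) / (t0 - ts) * 100
= (10.9 - 9.9) / (10.9 - 8.3) * 100
= 1.0 / 2.6 * 100
= 38.5%

38.5%


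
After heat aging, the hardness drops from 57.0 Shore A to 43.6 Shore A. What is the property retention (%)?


Retention = aged / original * 100
= 43.6 / 57.0 * 100
= 76.5%

76.5%


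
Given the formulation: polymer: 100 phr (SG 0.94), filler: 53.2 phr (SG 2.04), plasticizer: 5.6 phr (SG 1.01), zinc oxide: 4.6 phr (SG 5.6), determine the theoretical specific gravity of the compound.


Sum of weights = 163.4
Volume contributions:
  polymer: 100/0.94 = 106.3830
  filler: 53.2/2.04 = 26.0784
  plasticizer: 5.6/1.01 = 5.5446
  zinc oxide: 4.6/5.6 = 0.8214
Sum of volumes = 138.8274
SG = 163.4 / 138.8274 = 1.177

SG = 1.177


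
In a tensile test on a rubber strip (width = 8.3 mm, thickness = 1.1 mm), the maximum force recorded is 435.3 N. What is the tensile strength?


Area = width * thickness = 8.3 * 1.1 = 9.13 mm^2
TS = force / area = 435.3 / 9.13 = 47.68 MPa

47.68 MPa


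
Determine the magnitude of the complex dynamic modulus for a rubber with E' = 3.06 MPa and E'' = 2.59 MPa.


|E*| = sqrt(E'^2 + E''^2)
= sqrt(3.06^2 + 2.59^2)
= sqrt(9.3636 + 6.7081)
= 4.009 MPa

4.009 MPa


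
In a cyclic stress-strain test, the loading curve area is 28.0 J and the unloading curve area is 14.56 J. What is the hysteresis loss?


Hysteresis loss = loading - unloading
= 28.0 - 14.56
= 13.44 J

13.44 J


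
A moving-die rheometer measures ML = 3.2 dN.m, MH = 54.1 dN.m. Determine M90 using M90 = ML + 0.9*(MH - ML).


M90 = ML + 0.9 * (MH - ML)
M90 = 3.2 + 0.9 * (54.1 - 3.2)
M90 = 3.2 + 0.9 * 50.9
M90 = 49.01 dN.m

49.01 dN.m


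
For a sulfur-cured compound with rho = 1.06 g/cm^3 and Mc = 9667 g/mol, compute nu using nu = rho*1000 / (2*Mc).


nu = rho * 1000 / (2 * Mc)
nu = 1.06 * 1000 / (2 * 9667)
nu = 1060.0 / 19334
nu = 0.0548 mol/L

0.0548 mol/L


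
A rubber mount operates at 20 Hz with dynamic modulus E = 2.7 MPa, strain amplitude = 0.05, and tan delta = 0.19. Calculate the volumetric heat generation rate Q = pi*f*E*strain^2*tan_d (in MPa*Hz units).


Q = pi * f * E * strain^2 * tan_d
= pi * 20 * 2.7 * 0.05^2 * 0.19
= pi * 20 * 2.7 * 0.0025 * 0.19
= 0.0806

Q = 0.0806


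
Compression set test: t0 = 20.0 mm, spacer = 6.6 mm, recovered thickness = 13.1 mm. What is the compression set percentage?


CS = (t0 - recovered) / (t0 - ts) * 100
= (20.0 - 13.1) / (20.0 - 6.6) * 100
= 6.9 / 13.4 * 100
= 51.5%

51.5%


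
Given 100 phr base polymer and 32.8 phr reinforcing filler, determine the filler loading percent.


Filler % = filler / (rubber + filler) * 100
= 32.8 / (100 + 32.8) * 100
= 32.8 / 132.8 * 100
= 24.7%

24.7%


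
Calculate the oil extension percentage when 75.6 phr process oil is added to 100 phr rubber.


Oil % = oil / (100 + oil) * 100
= 75.6 / (100 + 75.6) * 100
= 75.6 / 175.6 * 100
= 43.05%

43.05%


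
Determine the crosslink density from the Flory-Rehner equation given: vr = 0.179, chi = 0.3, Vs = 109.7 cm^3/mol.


ln(1 - vr) = ln(1 - 0.179) = -0.1972
Numerator = -((-0.1972) + 0.179 + 0.3 * 0.179^2) = 0.0086
Denominator = 109.7 * (0.179^(1/3) - 0.179/2) = 52.0059
nu = 0.0086 / 52.0059 = 1.6575e-04 mol/cm^3

1.6575e-04 mol/cm^3


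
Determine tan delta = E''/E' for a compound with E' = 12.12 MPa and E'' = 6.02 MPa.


tan delta = E'' / E'
= 6.02 / 12.12
= 0.4967

tan delta = 0.4967


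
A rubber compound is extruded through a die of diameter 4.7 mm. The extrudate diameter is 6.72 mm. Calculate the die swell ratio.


Die swell ratio = D_extrudate / D_die
= 6.72 / 4.7
= 1.43

Die swell = 1.43


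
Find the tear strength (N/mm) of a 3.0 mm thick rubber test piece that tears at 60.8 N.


Tear strength = force / thickness
= 60.8 / 3.0
= 20.27 N/mm

20.27 N/mm


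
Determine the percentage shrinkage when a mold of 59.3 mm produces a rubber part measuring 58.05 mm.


Shrinkage = (mold - part) / mold * 100
= (59.3 - 58.05) / 59.3 * 100
= 1.25 / 59.3 * 100
= 2.11%

2.11%


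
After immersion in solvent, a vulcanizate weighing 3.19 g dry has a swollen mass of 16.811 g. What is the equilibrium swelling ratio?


Q = W_swollen / W_dry
Q = 16.811 / 3.19
Q = 5.27

Q = 5.27


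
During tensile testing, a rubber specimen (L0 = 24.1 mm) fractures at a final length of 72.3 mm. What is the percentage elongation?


Elongation = (Lf - L0) / L0 * 100
= (72.3 - 24.1) / 24.1 * 100
= 48.2 / 24.1 * 100
= 200.0%

200.0%


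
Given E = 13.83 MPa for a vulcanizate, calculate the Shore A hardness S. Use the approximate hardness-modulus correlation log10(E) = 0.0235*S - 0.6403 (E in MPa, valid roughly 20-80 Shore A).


log10(E) = 0.0235*S - 0.6403  =>  S = (log10(E) + 0.6403) / 0.0235
log10(13.83) = 1.140822
S = (1.140822 + 0.6403) / 0.0235 = 1.781122 / 0.0235
S = 75.8

Shore A = 75.8


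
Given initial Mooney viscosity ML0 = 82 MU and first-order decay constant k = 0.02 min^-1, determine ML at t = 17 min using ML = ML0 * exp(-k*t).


ML = ML0 * exp(-k * t)
ML = 82 * exp(-0.02 * 17)
ML = 82 * 0.7118
ML = 58.37 MU

58.37 MU


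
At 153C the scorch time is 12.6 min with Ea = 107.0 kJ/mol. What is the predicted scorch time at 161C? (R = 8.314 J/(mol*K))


Convert temperatures: T1 = 153 + 273.15 = 426.15 K, T2 = 161 + 273.15 = 434.15 K
ts2_new = 12.6 * exp(107000 / 8.314 * (1/434.15 - 1/426.15))
1/T2 - 1/T1 = -4.3240e-05
ts2_new = 7.22 min

7.22 min


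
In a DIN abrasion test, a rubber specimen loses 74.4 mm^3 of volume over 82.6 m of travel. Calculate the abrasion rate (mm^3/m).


Rate = volume_loss / distance
= 74.4 / 82.6
= 0.901 mm^3/m

0.901 mm^3/m


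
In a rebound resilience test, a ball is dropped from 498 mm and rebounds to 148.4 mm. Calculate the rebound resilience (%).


Resilience = h_rebound / h_drop * 100
= 148.4 / 498 * 100
= 29.8%

29.8%


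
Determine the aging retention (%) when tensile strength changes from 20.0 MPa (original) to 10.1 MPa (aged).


Retention = aged / original * 100
= 10.1 / 20.0 * 100
= 50.5%

50.5%


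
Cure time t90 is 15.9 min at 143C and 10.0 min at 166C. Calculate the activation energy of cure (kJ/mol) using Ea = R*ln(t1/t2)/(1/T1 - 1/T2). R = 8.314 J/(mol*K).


T1 = 416.15 K, T2 = 439.15 K
1/T1 - 1/T2 = 1.2585e-04
ln(t1/t2) = ln(15.9/10.0) = 0.4637
Ea = 8.314 * 0.4637 / 1.2585e-04 = 30634.7206 J/mol
Ea = 30.63 kJ/mol

30.63 kJ/mol


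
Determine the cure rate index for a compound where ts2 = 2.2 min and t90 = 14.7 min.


CRI = 100 / (t90 - ts2)
= 100 / (14.7 - 2.2)
= 100 / 12.5
= 8.0 min^-1

8.0 min^-1


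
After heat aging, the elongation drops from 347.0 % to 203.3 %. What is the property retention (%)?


Retention = aged / original * 100
= 203.3 / 347.0 * 100
= 58.6%

58.6%


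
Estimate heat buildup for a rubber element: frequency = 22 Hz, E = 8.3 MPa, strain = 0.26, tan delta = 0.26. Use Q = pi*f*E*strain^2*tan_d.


Q = pi * f * E * strain^2 * tan_d
= pi * 22 * 8.3 * 0.26^2 * 0.26
= pi * 22 * 8.3 * 0.0676 * 0.26
= 10.0826

Q = 10.0826


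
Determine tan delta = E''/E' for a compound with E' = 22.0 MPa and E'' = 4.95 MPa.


tan delta = E'' / E'
= 4.95 / 22.0
= 0.225

tan delta = 0.225


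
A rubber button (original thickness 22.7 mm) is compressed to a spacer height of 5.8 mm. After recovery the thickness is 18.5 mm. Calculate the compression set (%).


CS = (t0 - recovered) / (t0 - ts) * 100
= (22.7 - 18.5) / (22.7 - 5.8) * 100
= 4.2 / 16.9 * 100
= 24.9%

24.9%


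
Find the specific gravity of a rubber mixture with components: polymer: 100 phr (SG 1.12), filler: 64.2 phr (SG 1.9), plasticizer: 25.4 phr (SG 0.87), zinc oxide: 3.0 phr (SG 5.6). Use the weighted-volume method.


Sum of weights = 192.6
Volume contributions:
  polymer: 100/1.12 = 89.2857
  filler: 64.2/1.9 = 33.7895
  plasticizer: 25.4/0.87 = 29.1954
  zinc oxide: 3.0/5.6 = 0.5357
Sum of volumes = 152.8063
SG = 192.6 / 152.8063 = 1.26

SG = 1.26


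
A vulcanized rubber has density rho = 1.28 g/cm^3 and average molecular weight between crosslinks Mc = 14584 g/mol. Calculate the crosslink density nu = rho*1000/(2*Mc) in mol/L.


nu = rho * 1000 / (2 * Mc)
nu = 1.28 * 1000 / (2 * 14584)
nu = 1280.0 / 29168
nu = 0.0439 mol/L

0.0439 mol/L


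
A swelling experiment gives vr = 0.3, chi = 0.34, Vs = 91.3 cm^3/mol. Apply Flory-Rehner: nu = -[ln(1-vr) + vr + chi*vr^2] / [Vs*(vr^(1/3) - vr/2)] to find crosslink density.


ln(1 - vr) = ln(1 - 0.3) = -0.3567
Numerator = -((-0.3567) + 0.3 + 0.34 * 0.3^2) = 0.0261
Denominator = 91.3 * (0.3^(1/3) - 0.3/2) = 47.4242
nu = 0.0261 / 47.4242 = 5.4982e-04 mol/cm^3

5.4982e-04 mol/cm^3


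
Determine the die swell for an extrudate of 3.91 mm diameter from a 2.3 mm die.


Die swell ratio = D_extrudate / D_die
= 3.91 / 2.3
= 1.7

Die swell = 1.7


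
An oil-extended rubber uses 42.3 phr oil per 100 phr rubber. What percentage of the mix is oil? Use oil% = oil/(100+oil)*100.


Oil % = oil / (100 + oil) * 100
= 42.3 / (100 + 42.3) * 100
= 42.3 / 142.3 * 100
= 29.73%

29.73%


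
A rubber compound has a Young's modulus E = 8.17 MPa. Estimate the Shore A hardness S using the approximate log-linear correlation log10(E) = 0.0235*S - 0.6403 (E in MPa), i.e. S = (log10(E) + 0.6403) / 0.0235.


log10(E) = 0.0235*S - 0.6403  =>  S = (log10(E) + 0.6403) / 0.0235
log10(8.17) = 0.912222
S = (0.912222 + 0.6403) / 0.0235 = 1.552522 / 0.0235
S = 66.1

Shore A = 66.1


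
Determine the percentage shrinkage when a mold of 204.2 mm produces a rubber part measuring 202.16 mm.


Shrinkage = (mold - part) / mold * 100
= (204.2 - 202.16) / 204.2 * 100
= 2.04 / 204.2 * 100
= 1.0%

1.0%


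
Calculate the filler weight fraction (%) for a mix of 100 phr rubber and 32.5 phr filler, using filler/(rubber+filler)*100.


Filler % = filler / (rubber + filler) * 100
= 32.5 / (100 + 32.5) * 100
= 32.5 / 132.5 * 100
= 24.53%

24.53%


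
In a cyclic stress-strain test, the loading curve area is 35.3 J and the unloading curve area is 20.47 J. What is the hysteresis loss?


Hysteresis loss = loading - unloading
= 35.3 - 20.47
= 14.83 J

14.83 J


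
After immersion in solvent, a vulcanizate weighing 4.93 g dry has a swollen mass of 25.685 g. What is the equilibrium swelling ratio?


Q = W_swollen / W_dry
Q = 25.685 / 4.93
Q = 5.21

Q = 5.21


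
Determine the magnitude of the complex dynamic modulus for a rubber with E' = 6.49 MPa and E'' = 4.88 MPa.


|E*| = sqrt(E'^2 + E''^2)
= sqrt(6.49^2 + 4.88^2)
= sqrt(42.1201 + 23.8144)
= 8.12 MPa

8.12 MPa


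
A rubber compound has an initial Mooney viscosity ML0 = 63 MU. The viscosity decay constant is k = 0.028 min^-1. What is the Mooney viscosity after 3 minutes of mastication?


ML = ML0 * exp(-k * t)
ML = 63 * exp(-0.028 * 3)
ML = 63 * 0.9194
ML = 57.92 MU

57.92 MU


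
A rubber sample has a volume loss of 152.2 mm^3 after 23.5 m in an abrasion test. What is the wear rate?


Rate = volume_loss / distance
= 152.2 / 23.5
= 6.477 mm^3/m

6.477 mm^3/m


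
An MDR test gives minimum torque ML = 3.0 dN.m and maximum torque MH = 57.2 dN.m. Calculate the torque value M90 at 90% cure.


M90 = ML + 0.9 * (MH - ML)
M90 = 3.0 + 0.9 * (57.2 - 3.0)
M90 = 3.0 + 0.9 * 54.2
M90 = 51.78 dN.m

51.78 dN.m


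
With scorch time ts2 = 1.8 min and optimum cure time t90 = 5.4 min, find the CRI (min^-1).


CRI = 100 / (t90 - ts2)
= 100 / (5.4 - 1.8)
= 100 / 3.6
= 27.78 min^-1

27.78 min^-1


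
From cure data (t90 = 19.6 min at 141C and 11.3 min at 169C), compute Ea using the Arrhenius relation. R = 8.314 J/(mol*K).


T1 = 414.15 K, T2 = 442.15 K
1/T1 - 1/T2 = 1.5291e-04
ln(t1/t2) = ln(19.6/11.3) = 0.5507
Ea = 8.314 * 0.5507 / 1.5291e-04 = 29944.3939 J/mol
Ea = 29.94 kJ/mol

29.94 kJ/mol


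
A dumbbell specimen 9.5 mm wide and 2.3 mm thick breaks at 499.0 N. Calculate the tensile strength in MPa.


Area = width * thickness = 9.5 * 2.3 = 21.85 mm^2
TS = force / area = 499.0 / 21.85 = 22.84 MPa

22.84 MPa


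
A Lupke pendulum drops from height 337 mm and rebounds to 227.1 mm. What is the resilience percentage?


Resilience = h_rebound / h_drop * 100
= 227.1 / 337 * 100
= 67.4%

67.4%


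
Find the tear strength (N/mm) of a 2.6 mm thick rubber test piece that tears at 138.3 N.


Tear strength = force / thickness
= 138.3 / 2.6
= 53.19 N/mm

53.19 N/mm


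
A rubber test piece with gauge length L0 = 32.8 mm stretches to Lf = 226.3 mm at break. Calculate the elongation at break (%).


Elongation = (Lf - L0) / L0 * 100
= (226.3 - 32.8) / 32.8 * 100
= 193.5 / 32.8 * 100
= 589.9%

589.9%


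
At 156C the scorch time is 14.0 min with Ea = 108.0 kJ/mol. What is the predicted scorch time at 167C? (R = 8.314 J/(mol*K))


Convert temperatures: T1 = 156 + 273.15 = 429.15 K, T2 = 167 + 273.15 = 440.15 K
ts2_new = 14.0 * exp(108000 / 8.314 * (1/440.15 - 1/429.15))
1/T2 - 1/T1 = -5.8235e-05
ts2_new = 6.57 min

6.57 min


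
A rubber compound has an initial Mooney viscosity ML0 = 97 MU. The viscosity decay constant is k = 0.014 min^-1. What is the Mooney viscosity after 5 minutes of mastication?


ML = ML0 * exp(-k * t)
ML = 97 * exp(-0.014 * 5)
ML = 97 * 0.9324
ML = 90.44 MU

90.44 MU


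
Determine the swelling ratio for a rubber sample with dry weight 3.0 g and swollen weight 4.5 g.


Q = W_swollen / W_dry
Q = 4.5 / 3.0
Q = 1.5

Q = 1.5


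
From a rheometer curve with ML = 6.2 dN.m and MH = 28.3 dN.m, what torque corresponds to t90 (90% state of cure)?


M90 = ML + 0.9 * (MH - ML)
M90 = 6.2 + 0.9 * (28.3 - 6.2)
M90 = 6.2 + 0.9 * 22.1
M90 = 26.09 dN.m

26.09 dN.m


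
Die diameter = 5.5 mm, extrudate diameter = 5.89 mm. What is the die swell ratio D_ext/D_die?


Die swell ratio = D_extrudate / D_die
= 5.89 / 5.5
= 1.071

Die swell = 1.071


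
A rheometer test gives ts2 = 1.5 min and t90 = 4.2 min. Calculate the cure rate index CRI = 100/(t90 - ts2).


CRI = 100 / (t90 - ts2)
= 100 / (4.2 - 1.5)
= 100 / 2.7
= 37.04 min^-1

37.04 min^-1


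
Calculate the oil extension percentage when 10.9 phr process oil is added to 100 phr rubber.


Oil % = oil / (100 + oil) * 100
= 10.9 / (100 + 10.9) * 100
= 10.9 / 110.9 * 100
= 9.83%

9.83%


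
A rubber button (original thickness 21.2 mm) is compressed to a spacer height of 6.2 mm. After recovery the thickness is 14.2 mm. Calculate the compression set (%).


CS = (t0 - recovered) / (t0 - ts) * 100
= (21.2 - 14.2) / (21.2 - 6.2) * 100
= 7.0 / 15.0 * 100
= 46.7%

46.7%


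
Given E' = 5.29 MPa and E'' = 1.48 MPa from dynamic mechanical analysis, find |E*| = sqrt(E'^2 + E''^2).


|E*| = sqrt(E'^2 + E''^2)
= sqrt(5.29^2 + 1.48^2)
= sqrt(27.9841 + 2.1904)
= 5.493 MPa

5.493 MPa


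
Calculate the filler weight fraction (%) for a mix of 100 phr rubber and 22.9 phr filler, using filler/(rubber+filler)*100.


Filler % = filler / (rubber + filler) * 100
= 22.9 / (100 + 22.9) * 100
= 22.9 / 122.9 * 100
= 18.63%

18.63%


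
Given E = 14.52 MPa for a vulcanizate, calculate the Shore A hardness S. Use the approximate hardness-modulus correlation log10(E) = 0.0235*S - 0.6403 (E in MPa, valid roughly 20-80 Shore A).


log10(E) = 0.0235*S - 0.6403  =>  S = (log10(E) + 0.6403) / 0.0235
log10(14.52) = 1.161967
S = (1.161967 + 0.6403) / 0.0235 = 1.802267 / 0.0235
S = 76.7

Shore A = 76.7


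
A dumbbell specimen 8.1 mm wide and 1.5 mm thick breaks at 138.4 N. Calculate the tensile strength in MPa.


Area = width * thickness = 8.1 * 1.5 = 12.15 mm^2
TS = force / area = 138.4 / 12.15 = 11.39 MPa

11.39 MPa


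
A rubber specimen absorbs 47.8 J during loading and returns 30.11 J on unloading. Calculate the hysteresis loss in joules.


Hysteresis loss = loading - unloading
= 47.8 - 30.11
= 17.69 J

17.69 J


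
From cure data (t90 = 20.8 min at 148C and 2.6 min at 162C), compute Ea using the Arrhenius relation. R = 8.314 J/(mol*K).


T1 = 421.15 K, T2 = 435.15 K
1/T1 - 1/T2 = 7.6393e-05
ln(t1/t2) = ln(20.8/2.6) = 2.0794
Ea = 8.314 * 2.0794 / 7.6393e-05 = 226310.3901 J/mol
Ea = 226.31 kJ/mol

226.31 kJ/mol


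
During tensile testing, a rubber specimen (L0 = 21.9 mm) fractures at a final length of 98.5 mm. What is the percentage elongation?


Elongation = (Lf - L0) / L0 * 100
= (98.5 - 21.9) / 21.9 * 100
= 76.6 / 21.9 * 100
= 349.8%

349.8%


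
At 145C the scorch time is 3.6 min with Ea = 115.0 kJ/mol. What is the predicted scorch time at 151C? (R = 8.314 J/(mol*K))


Convert temperatures: T1 = 145 + 273.15 = 418.15 K, T2 = 151 + 273.15 = 424.15 K
ts2_new = 3.6 * exp(115000 / 8.314 * (1/424.15 - 1/418.15))
1/T2 - 1/T1 = -3.3830e-05
ts2_new = 2.25 min

2.25 min


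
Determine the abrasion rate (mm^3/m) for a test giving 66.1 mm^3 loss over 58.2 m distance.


Rate = volume_loss / distance
= 66.1 / 58.2
= 1.136 mm^3/m

1.136 mm^3/m


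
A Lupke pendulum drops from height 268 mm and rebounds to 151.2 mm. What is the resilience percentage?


Resilience = h_rebound / h_drop * 100
= 151.2 / 268 * 100
= 56.4%

56.4%


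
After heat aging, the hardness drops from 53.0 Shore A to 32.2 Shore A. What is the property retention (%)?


Retention = aged / original * 100
= 32.2 / 53.0 * 100
= 60.8%

60.8%


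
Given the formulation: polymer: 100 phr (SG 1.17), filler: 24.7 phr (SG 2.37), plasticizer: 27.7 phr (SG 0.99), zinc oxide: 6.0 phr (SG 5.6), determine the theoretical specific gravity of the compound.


Sum of weights = 158.4
Volume contributions:
  polymer: 100/1.17 = 85.4701
  filler: 24.7/2.37 = 10.4219
  plasticizer: 27.7/0.99 = 27.9798
  zinc oxide: 6.0/5.6 = 1.0714
Sum of volumes = 124.9433
SG = 158.4 / 124.9433 = 1.268

SG = 1.268


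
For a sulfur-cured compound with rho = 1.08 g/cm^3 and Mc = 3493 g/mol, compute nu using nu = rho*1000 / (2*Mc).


nu = rho * 1000 / (2 * Mc)
nu = 1.08 * 1000 / (2 * 3493)
nu = 1080.0 / 6986
nu = 0.1546 mol/L

0.1546 mol/L


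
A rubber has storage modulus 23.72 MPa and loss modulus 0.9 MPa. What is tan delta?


tan delta = E'' / E'
= 0.9 / 23.72
= 0.0379

tan delta = 0.0379


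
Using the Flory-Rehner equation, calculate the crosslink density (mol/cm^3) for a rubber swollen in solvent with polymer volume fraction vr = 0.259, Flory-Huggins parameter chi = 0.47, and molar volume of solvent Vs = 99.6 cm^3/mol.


ln(1 - vr) = ln(1 - 0.259) = -0.2998
Numerator = -((-0.2998) + 0.259 + 0.47 * 0.259^2) = 0.0092
Denominator = 99.6 * (0.259^(1/3) - 0.259/2) = 50.5899
nu = 0.0092 / 50.5899 = 1.8238e-04 mol/cm^3

1.8238e-04 mol/cm^3


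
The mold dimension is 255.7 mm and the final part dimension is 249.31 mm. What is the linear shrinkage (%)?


Shrinkage = (mold - part) / mold * 100
= (255.7 - 249.31) / 255.7 * 100
= 6.39 / 255.7 * 100
= 2.5%

2.5%
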